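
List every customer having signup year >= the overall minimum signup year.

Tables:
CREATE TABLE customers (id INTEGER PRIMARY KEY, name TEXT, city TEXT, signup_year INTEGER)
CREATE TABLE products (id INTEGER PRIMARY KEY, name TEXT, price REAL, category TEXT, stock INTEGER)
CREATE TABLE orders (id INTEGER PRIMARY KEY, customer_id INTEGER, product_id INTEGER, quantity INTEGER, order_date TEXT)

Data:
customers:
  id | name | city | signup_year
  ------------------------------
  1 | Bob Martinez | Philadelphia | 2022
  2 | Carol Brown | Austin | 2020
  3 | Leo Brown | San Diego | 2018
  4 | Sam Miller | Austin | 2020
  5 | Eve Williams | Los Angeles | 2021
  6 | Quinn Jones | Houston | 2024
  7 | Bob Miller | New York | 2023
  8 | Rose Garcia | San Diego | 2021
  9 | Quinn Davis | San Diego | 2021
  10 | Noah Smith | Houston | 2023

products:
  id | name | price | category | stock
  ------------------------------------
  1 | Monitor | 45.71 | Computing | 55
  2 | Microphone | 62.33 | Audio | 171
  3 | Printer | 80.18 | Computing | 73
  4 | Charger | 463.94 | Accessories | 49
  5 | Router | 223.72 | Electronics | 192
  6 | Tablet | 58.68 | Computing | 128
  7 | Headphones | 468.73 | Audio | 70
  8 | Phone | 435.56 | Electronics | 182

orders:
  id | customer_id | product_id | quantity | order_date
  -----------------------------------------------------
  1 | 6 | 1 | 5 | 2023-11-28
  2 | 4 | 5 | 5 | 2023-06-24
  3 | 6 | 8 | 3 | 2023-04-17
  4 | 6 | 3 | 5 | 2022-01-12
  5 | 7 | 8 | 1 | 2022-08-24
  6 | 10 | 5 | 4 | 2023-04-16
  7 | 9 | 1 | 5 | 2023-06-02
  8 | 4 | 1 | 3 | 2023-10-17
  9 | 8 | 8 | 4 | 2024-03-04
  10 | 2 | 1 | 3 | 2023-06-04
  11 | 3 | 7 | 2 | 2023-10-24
SELECT name, signup_year FROM customers WHERE signup_year >= (SELECT MIN(signup_year) FROM customers)

Execution result:
name | signup_year
Bob Martinez | 2022
Carol Brown | 2020
Leo Brown | 2018
Sam Miller | 2020
Eve Williams | 2021
Quinn Jones | 2024
Bob Miller | 2023
Rose Garcia | 2021
Quinn Davis | 2021
Noah Smith | 2023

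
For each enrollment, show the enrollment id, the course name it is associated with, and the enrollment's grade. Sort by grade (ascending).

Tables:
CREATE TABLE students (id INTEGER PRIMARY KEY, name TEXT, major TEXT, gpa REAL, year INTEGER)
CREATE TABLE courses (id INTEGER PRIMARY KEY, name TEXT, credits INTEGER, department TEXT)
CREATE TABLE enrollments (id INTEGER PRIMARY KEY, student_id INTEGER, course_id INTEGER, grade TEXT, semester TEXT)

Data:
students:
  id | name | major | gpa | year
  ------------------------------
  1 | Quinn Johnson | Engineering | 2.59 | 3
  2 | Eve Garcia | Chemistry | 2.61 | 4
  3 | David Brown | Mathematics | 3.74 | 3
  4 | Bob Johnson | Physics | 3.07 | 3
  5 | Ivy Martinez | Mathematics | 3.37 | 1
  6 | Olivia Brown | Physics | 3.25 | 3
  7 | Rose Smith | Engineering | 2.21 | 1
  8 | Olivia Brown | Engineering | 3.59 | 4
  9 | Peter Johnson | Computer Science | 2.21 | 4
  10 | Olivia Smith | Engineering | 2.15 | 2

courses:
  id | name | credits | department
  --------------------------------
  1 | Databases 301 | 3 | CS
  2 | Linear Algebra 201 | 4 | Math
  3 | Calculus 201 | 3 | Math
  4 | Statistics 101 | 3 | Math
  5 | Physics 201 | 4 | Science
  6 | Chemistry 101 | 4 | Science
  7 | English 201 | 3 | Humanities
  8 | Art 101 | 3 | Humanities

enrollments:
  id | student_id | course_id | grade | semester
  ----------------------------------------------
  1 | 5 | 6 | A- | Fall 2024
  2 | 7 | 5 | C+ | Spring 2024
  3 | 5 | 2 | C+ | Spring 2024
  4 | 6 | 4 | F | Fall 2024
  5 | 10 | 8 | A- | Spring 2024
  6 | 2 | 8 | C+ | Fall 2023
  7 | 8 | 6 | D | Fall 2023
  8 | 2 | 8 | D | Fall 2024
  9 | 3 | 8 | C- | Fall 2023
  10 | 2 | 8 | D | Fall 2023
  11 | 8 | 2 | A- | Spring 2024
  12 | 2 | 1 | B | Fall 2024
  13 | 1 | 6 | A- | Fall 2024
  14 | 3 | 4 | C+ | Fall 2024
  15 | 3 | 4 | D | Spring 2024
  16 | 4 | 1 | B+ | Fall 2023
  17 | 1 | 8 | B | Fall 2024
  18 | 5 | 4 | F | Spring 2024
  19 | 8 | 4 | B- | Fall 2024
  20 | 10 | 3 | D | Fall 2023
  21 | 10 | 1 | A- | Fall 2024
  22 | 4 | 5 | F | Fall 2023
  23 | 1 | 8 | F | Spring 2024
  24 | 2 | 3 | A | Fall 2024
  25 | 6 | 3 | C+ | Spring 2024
SELECT c.id, p.name AS course, c.grade FROM enrollments c JOIN courses p ON c.course_id = p.id ORDER BY c.grade ASC

Execution result:
id | course | grade
24 | Calculus 201 | A
1 | Chemistry 101 | A-
5 | Art 101 | A-
11 | Linear Algebra 201 | A-
13 | Chemistry 101 | A-
21 | Databases 301 | A-
12 | Databases 301 | B
17 | Art 101 | B
16 | Databases 301 | B+
19 | Statistics 101 | B-
2 | Physics 201 | C+
3 | Linear Algebra 201 | C+
6 | Art 101 | C+
14 | Statistics 101 | C+
25 | Calculus 201 | C+
9 | Art 101 | C-
7 | Chemistry 101 | D
8 | Art 101 | D
10 | Art 101 | D
15 | Statistics 101 | D
20 | Calculus 201 | D
4 | Statistics 101 | F
18 | Statistics 101 | F
22 | Physics 201 | F
23 | Art 101 | F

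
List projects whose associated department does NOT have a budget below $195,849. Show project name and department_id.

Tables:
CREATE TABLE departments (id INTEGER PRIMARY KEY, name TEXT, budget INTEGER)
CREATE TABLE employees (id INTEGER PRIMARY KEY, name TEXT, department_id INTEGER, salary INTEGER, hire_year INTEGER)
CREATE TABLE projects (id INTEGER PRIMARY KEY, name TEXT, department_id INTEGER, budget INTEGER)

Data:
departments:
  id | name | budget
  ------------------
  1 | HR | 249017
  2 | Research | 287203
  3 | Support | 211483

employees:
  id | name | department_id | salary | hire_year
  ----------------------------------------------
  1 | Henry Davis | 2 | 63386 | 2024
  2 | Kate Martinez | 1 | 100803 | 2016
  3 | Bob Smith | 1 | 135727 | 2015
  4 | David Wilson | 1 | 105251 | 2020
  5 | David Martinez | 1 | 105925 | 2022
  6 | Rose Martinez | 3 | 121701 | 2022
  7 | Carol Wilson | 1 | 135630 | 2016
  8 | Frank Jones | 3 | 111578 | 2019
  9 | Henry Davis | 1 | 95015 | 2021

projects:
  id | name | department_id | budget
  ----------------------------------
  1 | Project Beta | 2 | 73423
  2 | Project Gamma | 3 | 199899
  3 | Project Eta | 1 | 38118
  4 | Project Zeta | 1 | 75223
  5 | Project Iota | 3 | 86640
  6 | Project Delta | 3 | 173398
SELECT name, department_id FROM projects WHERE department_id NOT IN (SELECT id FROM departments WHERE budget < 195849)

Execution result:
name | department_id
Project Beta | 2
Project Gamma | 3
Project Eta | 1
Project Zeta | 1
Project Iota | 3
Project Delta | 3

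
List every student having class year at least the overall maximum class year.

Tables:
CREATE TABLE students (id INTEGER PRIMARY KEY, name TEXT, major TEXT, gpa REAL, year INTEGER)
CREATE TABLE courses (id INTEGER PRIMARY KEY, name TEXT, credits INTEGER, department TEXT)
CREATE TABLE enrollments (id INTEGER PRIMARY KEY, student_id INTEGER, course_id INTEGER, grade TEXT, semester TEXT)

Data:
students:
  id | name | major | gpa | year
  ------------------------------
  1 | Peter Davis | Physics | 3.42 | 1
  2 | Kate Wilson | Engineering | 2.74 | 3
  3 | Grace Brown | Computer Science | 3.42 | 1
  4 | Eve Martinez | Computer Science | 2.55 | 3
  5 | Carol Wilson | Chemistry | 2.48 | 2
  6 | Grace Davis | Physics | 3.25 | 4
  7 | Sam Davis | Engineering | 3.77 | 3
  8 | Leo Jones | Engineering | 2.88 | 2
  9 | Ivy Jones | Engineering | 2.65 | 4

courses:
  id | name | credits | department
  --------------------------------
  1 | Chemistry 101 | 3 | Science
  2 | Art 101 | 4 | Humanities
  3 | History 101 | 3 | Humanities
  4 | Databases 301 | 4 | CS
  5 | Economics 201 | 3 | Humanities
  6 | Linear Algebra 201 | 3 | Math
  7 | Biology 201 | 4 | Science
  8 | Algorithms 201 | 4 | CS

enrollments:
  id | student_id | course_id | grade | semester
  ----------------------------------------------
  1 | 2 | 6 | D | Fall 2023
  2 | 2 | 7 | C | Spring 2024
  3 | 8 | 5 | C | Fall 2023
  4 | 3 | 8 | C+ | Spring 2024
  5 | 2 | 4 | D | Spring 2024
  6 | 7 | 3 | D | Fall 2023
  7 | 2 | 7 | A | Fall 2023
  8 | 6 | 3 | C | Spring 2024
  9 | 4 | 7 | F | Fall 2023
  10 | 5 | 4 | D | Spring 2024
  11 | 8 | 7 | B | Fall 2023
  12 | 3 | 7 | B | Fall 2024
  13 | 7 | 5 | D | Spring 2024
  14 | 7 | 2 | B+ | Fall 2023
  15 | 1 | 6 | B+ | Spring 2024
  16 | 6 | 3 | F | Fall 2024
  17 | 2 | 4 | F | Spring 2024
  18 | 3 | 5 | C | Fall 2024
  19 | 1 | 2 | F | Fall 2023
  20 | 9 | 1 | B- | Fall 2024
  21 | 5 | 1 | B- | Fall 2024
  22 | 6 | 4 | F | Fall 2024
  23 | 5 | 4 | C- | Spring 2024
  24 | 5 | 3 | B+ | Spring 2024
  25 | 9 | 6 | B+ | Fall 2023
SELECT name, year FROM students WHERE year >= (SELECT MAX(year) FROM students)

Execution result:
name | year
Grace Davis | 4
Ivy Jones | 4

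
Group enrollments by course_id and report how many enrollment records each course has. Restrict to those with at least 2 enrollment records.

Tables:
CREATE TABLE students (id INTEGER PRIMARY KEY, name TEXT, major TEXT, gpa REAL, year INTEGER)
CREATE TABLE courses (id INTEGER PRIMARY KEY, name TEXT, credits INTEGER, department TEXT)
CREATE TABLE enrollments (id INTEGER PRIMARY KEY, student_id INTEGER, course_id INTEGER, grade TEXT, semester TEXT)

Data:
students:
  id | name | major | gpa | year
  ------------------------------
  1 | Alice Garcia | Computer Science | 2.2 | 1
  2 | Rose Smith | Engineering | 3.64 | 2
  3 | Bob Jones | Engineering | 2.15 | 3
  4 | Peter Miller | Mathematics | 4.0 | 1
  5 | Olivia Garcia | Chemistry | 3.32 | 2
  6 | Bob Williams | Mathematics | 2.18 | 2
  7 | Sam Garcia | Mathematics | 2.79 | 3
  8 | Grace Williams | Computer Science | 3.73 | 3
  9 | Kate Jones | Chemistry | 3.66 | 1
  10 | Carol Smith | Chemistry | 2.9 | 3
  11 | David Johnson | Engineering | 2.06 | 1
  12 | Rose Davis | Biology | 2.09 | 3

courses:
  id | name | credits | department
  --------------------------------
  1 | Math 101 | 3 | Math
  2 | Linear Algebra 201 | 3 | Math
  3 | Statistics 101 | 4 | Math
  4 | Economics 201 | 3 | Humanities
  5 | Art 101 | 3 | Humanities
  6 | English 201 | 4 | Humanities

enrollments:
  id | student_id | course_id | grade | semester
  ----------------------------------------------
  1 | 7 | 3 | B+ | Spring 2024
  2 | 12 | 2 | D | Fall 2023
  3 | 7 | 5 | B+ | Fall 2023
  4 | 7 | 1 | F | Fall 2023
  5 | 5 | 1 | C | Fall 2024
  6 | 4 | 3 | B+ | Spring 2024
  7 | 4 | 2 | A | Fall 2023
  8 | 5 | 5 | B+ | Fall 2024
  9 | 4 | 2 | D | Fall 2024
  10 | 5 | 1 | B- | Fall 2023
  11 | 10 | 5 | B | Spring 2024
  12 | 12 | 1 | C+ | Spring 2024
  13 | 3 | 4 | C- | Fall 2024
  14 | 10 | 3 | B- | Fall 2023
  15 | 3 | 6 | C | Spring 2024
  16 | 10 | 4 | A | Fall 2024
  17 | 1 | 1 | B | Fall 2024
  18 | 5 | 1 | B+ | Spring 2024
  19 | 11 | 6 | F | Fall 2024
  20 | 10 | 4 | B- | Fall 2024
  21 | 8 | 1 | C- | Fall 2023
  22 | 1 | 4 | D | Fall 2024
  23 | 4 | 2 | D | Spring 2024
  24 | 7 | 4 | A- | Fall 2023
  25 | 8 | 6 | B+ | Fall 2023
SELECT course_id, COUNT(*) AS enrollment_count FROM enrollments GROUP BY course_id HAVING COUNT(*) >= 2

Execution result:
course_id | enrollment_count
1 | 7
2 | 4
3 | 3
4 | 5
5 | 3
6 | 3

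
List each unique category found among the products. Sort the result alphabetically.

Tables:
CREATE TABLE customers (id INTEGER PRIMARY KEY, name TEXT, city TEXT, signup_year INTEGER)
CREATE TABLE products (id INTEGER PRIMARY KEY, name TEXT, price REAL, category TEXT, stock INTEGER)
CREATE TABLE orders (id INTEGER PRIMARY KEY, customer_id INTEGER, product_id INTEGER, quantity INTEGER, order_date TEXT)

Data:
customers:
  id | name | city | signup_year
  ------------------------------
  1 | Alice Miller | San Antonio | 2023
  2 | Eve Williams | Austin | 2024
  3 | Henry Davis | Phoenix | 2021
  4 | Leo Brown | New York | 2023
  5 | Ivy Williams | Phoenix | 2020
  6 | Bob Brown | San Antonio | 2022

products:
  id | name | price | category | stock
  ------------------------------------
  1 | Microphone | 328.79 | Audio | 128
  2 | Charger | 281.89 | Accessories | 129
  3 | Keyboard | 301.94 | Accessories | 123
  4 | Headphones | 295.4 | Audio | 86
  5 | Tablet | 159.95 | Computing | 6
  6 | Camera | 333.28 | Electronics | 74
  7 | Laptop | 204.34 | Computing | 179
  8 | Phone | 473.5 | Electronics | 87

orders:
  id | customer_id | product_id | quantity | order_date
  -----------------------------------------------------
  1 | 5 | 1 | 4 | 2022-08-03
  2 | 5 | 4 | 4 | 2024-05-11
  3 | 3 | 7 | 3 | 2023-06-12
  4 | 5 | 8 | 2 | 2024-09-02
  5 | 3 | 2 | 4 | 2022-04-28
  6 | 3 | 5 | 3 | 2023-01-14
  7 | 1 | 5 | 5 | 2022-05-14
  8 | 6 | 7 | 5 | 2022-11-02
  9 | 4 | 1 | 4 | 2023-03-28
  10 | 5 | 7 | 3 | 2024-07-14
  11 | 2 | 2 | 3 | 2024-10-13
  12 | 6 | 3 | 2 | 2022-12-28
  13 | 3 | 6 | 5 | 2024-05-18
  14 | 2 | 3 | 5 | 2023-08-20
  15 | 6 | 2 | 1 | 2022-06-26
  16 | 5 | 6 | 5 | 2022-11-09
SELECT DISTINCT category FROM products ORDER BY category

Execution result:
category
Accessories
Audio
Computing
Electronics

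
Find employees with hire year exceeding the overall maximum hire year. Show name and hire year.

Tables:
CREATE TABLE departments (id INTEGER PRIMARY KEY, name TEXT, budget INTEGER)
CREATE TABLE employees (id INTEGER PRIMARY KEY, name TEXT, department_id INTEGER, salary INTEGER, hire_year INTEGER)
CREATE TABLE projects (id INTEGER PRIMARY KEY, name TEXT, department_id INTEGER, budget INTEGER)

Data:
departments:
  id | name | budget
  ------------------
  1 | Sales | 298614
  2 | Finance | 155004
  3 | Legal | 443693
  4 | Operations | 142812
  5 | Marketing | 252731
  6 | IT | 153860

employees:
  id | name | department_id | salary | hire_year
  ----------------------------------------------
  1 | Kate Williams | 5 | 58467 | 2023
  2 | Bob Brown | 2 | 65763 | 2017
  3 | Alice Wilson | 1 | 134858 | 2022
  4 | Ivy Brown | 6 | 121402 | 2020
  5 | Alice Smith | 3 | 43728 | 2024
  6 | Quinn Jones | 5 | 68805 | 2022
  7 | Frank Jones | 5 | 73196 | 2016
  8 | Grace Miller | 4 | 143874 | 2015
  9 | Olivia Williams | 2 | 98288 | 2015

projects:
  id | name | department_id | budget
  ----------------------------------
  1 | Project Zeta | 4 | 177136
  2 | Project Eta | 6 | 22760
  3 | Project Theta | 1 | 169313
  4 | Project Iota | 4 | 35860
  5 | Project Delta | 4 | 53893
SELECT name, hire_year FROM employees WHERE hire_year > (SELECT MAX(hire_year) FROM employees)

Execution result:
(no rows)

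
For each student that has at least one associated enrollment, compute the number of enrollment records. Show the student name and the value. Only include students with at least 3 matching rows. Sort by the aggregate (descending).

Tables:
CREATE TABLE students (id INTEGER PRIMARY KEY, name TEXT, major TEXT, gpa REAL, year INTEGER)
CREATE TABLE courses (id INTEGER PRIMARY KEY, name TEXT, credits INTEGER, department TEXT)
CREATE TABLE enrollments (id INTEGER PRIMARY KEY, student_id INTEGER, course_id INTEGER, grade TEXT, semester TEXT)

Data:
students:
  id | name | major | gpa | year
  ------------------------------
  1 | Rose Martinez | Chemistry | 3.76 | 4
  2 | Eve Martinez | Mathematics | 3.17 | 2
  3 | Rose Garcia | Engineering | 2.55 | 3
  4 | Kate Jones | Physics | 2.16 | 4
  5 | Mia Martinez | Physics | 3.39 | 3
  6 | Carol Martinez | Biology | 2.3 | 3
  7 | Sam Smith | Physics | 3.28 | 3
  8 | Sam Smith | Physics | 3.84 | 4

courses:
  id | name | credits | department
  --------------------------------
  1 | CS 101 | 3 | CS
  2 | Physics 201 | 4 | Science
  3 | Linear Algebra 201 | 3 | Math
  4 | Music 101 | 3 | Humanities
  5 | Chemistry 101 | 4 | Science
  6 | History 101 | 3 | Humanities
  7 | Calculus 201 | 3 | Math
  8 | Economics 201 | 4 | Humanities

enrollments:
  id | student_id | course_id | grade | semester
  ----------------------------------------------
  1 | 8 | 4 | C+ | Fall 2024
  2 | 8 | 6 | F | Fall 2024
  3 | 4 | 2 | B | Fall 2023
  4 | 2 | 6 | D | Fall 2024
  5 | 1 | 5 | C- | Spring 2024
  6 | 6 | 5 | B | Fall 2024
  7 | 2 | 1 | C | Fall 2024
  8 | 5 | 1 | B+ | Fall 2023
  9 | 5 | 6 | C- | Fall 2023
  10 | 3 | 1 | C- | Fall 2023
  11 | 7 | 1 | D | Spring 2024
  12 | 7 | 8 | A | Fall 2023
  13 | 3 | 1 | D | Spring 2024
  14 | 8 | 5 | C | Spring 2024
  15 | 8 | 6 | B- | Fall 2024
SELECT p.name, COUNT(*) AS n FROM enrollments c JOIN students p ON c.student_id = p.id GROUP BY p.id, p.name HAVING COUNT(*) >= 3 ORDER BY n DESC

Execution result:
name | n
Sam Smith | 4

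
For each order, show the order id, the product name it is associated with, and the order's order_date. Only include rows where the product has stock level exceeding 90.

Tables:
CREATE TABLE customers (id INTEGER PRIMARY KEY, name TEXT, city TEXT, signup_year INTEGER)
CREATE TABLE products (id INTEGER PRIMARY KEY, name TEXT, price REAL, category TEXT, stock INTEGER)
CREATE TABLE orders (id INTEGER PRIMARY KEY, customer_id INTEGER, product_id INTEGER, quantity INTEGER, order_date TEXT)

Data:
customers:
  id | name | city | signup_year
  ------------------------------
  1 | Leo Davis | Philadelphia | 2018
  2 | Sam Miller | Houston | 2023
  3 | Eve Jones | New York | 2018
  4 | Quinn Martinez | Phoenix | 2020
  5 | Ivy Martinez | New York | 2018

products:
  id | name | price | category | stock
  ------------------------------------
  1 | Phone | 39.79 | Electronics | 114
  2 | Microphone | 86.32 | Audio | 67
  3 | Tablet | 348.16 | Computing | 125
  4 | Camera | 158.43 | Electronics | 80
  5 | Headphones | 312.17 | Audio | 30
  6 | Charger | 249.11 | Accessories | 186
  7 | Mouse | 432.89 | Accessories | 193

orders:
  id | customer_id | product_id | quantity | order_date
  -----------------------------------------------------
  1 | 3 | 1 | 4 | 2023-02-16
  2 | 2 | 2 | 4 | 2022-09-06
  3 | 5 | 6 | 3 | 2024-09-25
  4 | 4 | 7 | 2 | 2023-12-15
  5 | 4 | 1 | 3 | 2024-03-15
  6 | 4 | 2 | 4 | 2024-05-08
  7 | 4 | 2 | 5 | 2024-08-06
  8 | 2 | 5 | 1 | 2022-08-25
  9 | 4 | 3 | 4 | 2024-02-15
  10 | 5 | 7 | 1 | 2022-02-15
SELECT c.id, p.name AS product, c.order_date FROM orders c JOIN products p ON c.product_id = p.id WHERE p.stock > 90

Execution result:
id | product | order_date
1 | Phone | 2023-02-16
3 | Charger | 2024-09-25
4 | Mouse | 2023-12-15
5 | Phone | 2024-03-15
9 | Tablet | 2024-02-15
10 | Mouse | 2022-02-15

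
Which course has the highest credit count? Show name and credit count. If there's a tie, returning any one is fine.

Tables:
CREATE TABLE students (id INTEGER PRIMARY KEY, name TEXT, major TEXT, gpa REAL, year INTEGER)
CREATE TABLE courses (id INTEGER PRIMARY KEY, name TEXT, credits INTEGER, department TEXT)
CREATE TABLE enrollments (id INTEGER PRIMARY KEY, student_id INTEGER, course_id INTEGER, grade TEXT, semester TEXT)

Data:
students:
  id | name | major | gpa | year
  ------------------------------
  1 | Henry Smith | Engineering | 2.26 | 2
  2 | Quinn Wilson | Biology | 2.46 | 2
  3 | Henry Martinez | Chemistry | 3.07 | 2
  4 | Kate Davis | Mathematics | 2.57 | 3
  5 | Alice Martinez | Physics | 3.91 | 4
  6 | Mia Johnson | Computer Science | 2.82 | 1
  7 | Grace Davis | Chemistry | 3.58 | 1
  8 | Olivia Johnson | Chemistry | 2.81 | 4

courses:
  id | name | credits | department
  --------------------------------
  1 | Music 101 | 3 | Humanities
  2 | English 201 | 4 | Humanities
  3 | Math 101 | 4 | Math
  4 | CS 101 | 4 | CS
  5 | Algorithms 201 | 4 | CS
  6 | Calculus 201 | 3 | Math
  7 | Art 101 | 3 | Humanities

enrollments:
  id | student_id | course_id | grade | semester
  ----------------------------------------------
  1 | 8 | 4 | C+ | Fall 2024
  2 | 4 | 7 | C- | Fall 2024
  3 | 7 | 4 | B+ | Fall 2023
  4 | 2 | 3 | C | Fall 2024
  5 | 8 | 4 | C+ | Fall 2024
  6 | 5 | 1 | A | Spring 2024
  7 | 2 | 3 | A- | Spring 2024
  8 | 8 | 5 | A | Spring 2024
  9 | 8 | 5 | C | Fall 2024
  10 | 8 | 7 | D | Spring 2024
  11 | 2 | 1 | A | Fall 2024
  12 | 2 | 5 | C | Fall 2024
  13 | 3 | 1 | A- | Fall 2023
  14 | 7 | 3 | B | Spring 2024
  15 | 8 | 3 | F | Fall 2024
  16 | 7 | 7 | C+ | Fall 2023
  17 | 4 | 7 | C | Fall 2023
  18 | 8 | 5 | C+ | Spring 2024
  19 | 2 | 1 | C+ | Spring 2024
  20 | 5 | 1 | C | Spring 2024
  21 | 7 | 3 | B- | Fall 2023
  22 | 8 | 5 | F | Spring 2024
SELECT name, credits FROM courses ORDER BY credits DESC LIMIT 1

Execution result:
name | credits
English 201 | 4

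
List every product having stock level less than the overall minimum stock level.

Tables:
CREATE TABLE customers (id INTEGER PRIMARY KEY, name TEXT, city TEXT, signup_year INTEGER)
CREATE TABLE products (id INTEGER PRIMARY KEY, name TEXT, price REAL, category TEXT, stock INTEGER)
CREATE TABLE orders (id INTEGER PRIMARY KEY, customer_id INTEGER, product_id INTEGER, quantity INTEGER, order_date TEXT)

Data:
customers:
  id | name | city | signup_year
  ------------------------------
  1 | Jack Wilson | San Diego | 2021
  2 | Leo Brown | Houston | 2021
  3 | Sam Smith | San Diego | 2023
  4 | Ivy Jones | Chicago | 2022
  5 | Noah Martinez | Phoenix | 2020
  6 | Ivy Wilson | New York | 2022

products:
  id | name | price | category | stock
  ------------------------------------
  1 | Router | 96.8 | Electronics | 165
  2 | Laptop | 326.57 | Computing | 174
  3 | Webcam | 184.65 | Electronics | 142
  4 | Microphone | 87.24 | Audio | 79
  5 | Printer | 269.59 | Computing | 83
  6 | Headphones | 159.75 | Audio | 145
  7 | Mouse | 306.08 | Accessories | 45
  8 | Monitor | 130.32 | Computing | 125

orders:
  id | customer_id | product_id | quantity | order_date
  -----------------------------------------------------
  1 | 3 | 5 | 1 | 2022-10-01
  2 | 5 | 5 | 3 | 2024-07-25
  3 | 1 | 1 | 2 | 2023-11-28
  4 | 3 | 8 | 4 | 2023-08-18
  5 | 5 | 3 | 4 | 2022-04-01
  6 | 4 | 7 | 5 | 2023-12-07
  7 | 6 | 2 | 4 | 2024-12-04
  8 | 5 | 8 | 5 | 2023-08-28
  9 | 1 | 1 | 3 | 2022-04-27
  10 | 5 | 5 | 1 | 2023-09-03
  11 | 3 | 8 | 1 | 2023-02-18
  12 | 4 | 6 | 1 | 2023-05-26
SELECT name, stock FROM products WHERE stock < (SELECT MIN(stock) FROM products)

Execution result:
(no rows)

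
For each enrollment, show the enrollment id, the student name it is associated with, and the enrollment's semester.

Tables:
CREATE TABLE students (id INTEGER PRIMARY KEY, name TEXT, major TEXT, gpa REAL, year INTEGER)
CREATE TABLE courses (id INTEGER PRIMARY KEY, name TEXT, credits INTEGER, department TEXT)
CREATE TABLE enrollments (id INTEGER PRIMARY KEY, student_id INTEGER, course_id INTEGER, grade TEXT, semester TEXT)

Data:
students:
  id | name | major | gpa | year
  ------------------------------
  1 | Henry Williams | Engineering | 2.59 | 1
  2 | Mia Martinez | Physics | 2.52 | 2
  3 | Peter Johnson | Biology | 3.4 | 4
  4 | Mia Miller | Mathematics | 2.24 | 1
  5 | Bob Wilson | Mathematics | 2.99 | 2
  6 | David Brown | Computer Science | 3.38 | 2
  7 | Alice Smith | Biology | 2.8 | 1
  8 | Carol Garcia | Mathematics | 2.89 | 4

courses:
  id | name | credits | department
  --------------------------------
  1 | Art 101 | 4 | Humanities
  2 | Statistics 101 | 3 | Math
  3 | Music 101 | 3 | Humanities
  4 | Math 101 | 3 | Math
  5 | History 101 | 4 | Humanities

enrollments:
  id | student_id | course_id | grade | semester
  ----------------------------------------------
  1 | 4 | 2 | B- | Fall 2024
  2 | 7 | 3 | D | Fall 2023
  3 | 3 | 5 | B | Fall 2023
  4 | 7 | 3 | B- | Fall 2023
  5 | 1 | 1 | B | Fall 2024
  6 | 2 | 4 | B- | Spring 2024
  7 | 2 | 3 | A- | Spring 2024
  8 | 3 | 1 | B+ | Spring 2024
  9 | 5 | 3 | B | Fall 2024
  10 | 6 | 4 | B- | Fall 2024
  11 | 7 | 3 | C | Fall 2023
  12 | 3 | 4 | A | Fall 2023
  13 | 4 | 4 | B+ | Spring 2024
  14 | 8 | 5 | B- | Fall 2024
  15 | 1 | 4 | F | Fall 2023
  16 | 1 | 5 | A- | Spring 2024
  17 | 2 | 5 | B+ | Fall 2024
SELECT c.id, p.name AS student, c.semester FROM enrollments c JOIN students p ON c.student_id = p.id

Execution result:
id | student | semester
1 | Mia Miller | Fall 2024
2 | Alice Smith | Fall 2023
3 | Peter Johnson | Fall 2023
4 | Alice Smith | Fall 2023
5 | Henry Williams | Fall 2024
6 | Mia Martinez | Spring 2024
7 | Mia Martinez | Spring 2024
8 | Peter Johnson | Spring 2024
9 | Bob Wilson | Fall 2024
10 | David Brown | Fall 2024
11 | Alice Smith | Fall 2023
12 | Peter Johnson | Fall 2023
13 | Mia Miller | Spring 2024
14 | Carol Garcia | Fall 2024
15 | Henry Williams | Fall 2023
16 | Henry Williams | Spring 2024
17 | Mia Martinez | Fall 2024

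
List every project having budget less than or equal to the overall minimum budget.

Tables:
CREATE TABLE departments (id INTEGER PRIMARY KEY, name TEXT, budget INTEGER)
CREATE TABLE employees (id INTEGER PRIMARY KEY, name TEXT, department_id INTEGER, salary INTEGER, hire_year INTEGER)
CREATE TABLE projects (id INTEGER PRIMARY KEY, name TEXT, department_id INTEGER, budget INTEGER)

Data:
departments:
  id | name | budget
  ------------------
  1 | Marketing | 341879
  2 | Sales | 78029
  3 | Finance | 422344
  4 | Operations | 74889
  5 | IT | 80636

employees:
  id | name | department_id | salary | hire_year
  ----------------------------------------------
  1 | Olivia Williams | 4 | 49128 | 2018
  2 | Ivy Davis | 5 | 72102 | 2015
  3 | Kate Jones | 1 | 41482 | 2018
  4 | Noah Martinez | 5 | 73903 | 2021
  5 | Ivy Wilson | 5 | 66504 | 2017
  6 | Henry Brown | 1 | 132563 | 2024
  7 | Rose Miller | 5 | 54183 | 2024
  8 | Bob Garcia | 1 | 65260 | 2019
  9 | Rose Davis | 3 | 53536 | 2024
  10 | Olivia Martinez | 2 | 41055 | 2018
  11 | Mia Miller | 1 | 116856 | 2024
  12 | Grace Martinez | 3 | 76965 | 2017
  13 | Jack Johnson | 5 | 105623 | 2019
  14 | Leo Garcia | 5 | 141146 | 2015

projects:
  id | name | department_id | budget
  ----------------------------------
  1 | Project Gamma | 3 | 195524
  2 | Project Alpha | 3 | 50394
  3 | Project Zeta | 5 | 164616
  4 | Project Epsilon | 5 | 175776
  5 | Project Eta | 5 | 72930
SELECT name, budget FROM projects WHERE budget <= (SELECT MIN(budget) FROM projects)

Execution result:
name | budget
Project Alpha | 50394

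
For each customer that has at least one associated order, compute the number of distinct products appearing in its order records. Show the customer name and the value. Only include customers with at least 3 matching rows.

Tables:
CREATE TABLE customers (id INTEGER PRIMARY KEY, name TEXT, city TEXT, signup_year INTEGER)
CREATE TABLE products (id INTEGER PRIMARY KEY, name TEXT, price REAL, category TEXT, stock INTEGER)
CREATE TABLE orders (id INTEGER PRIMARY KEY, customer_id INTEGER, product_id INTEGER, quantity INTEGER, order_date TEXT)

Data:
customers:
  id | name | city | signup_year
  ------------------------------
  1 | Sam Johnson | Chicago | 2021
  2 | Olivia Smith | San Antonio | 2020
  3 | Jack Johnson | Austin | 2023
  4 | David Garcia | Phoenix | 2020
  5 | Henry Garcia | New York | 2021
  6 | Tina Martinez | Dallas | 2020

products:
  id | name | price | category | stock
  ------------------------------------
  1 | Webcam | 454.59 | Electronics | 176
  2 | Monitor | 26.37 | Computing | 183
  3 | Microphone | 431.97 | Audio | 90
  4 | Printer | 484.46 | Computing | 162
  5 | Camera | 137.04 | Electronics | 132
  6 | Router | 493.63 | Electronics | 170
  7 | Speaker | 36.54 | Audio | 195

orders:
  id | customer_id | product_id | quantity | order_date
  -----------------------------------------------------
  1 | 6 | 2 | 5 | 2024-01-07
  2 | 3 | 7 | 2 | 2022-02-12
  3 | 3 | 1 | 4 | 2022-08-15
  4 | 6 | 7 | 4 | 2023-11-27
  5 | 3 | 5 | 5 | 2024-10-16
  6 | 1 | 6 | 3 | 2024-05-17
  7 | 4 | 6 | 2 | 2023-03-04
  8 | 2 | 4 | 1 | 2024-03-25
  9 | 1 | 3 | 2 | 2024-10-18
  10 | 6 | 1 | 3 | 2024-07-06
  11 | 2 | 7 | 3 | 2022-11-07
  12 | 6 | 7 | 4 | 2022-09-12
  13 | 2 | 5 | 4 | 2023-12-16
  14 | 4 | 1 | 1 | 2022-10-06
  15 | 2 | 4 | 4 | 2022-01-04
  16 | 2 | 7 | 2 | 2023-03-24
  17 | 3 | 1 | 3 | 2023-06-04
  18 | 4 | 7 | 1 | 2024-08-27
SELECT p.name, COUNT(DISTINCT c.product_id) AS distinct_product_count FROM orders c JOIN customers p ON c.customer_id = p.id GROUP BY p.id, p.name HAVING COUNT(*) >= 3

Execution result:
name | distinct_product_count
Olivia Smith | 3
Jack Johnson | 3
David Garcia | 3
Tina Martinez | 3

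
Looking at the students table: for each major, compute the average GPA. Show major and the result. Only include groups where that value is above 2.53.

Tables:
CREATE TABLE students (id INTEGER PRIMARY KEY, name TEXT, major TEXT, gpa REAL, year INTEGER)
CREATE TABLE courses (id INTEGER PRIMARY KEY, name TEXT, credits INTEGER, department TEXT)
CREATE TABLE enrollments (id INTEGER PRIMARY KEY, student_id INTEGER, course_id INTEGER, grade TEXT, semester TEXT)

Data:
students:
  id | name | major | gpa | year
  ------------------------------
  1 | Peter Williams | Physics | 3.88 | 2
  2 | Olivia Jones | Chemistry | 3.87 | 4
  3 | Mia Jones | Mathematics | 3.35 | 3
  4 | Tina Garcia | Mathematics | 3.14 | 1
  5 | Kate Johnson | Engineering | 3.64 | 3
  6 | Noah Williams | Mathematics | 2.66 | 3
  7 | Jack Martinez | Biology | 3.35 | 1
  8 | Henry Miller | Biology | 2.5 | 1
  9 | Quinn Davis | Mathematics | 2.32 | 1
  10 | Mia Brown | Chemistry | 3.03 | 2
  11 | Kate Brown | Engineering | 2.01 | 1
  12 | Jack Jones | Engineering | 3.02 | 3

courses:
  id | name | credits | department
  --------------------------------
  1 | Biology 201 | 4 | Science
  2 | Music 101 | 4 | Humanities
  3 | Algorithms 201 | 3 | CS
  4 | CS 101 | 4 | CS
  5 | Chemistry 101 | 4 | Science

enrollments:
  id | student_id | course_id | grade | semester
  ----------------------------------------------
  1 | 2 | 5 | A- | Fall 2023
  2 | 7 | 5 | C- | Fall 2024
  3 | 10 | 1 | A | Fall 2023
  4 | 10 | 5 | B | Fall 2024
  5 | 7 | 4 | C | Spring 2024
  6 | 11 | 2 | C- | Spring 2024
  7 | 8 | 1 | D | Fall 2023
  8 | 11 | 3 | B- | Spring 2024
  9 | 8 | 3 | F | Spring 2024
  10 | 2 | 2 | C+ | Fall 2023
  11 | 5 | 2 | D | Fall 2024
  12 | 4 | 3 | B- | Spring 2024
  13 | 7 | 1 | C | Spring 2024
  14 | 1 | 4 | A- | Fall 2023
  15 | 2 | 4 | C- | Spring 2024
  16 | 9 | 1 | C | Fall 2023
SELECT major, AVG(gpa) AS avg_gpa FROM students GROUP BY major HAVING AVG(gpa) > 2.53

Execution result:
major | avg_gpa
Biology | 2.93
Chemistry | 3.45
Engineering | 2.89
Mathematics | 2.87
Physics | 3.88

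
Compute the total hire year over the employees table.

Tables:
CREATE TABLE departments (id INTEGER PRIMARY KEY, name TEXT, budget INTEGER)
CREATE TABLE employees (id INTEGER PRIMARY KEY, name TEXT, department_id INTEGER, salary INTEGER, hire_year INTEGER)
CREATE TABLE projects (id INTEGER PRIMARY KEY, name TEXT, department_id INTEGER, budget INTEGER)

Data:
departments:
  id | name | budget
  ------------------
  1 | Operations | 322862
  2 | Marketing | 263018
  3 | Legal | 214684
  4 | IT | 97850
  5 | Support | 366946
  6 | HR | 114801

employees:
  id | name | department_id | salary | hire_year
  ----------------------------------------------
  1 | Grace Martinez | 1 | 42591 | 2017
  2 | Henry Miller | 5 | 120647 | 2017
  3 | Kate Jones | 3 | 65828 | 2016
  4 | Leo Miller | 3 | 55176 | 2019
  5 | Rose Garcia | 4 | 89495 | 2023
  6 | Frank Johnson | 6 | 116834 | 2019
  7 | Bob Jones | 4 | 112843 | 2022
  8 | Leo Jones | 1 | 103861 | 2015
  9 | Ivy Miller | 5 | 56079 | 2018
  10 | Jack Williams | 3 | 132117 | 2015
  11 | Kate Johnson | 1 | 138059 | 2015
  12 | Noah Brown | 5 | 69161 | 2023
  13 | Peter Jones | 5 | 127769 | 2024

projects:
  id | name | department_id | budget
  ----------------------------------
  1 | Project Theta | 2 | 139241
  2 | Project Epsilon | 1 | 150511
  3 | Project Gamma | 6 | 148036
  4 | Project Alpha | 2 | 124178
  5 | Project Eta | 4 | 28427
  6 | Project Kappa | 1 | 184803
SELECT SUM(hire_year) FROM employees

Execution result:
26243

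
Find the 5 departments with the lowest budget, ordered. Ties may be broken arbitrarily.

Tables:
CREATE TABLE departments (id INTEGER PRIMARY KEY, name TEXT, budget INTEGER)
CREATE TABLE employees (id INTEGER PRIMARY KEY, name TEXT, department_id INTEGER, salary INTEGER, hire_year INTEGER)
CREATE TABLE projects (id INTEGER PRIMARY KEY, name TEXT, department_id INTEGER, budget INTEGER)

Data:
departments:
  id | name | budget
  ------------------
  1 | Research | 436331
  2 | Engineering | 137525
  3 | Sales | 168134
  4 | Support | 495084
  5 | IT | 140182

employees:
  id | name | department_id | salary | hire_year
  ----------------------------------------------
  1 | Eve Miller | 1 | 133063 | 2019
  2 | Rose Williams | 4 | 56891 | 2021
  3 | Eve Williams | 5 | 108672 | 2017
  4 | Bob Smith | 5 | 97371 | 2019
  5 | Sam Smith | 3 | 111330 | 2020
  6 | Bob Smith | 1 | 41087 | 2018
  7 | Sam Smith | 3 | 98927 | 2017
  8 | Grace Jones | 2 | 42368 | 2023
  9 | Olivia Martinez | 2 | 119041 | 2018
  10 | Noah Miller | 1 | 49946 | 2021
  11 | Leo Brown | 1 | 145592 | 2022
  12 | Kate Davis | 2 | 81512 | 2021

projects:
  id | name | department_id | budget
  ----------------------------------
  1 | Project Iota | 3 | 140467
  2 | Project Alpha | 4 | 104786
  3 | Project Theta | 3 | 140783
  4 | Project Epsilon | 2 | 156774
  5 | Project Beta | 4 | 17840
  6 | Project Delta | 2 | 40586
SELECT name, budget FROM departments ORDER BY budget ASC LIMIT 5

Execution result:
name | budget
Engineering | 137525
IT | 140182
Sales | 168134
Research | 436331
Support | 495084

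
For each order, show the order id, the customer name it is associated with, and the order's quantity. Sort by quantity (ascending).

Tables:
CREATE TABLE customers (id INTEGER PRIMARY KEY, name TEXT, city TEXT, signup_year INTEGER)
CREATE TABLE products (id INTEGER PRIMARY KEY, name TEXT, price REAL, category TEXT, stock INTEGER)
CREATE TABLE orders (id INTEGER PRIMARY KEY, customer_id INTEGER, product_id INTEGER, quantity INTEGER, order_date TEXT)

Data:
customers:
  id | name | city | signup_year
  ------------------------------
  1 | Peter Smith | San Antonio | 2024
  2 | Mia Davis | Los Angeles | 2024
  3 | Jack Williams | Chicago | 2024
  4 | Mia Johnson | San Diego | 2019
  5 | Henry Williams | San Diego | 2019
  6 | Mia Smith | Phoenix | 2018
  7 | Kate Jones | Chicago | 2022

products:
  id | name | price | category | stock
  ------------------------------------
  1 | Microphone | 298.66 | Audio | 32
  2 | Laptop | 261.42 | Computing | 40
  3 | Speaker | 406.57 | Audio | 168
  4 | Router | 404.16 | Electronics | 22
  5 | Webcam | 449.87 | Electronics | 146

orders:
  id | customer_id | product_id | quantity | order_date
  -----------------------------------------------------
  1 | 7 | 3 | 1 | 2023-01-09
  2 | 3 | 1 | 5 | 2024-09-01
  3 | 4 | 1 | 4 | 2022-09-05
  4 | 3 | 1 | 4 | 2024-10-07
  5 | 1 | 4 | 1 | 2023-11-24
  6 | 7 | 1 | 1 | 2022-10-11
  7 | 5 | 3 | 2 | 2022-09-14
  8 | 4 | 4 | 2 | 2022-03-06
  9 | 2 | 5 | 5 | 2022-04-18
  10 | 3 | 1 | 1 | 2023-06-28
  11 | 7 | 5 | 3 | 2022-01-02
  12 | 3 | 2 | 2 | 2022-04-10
SELECT c.id, p.name AS customer, c.quantity FROM orders c JOIN customers p ON c.customer_id = p.id ORDER BY c.quantity ASC

Execution result:
id | customer | quantity
1 | Kate Jones | 1
5 | Peter Smith | 1
6 | Kate Jones | 1
10 | Jack Williams | 1
7 | Henry Williams | 2
8 | Mia Johnson | 2
12 | Jack Williams | 2
11 | Kate Jones | 3
3 | Mia Johnson | 4
4 | Jack Williams | 4
2 | Jack Williams | 5
9 | Mia Davis | 5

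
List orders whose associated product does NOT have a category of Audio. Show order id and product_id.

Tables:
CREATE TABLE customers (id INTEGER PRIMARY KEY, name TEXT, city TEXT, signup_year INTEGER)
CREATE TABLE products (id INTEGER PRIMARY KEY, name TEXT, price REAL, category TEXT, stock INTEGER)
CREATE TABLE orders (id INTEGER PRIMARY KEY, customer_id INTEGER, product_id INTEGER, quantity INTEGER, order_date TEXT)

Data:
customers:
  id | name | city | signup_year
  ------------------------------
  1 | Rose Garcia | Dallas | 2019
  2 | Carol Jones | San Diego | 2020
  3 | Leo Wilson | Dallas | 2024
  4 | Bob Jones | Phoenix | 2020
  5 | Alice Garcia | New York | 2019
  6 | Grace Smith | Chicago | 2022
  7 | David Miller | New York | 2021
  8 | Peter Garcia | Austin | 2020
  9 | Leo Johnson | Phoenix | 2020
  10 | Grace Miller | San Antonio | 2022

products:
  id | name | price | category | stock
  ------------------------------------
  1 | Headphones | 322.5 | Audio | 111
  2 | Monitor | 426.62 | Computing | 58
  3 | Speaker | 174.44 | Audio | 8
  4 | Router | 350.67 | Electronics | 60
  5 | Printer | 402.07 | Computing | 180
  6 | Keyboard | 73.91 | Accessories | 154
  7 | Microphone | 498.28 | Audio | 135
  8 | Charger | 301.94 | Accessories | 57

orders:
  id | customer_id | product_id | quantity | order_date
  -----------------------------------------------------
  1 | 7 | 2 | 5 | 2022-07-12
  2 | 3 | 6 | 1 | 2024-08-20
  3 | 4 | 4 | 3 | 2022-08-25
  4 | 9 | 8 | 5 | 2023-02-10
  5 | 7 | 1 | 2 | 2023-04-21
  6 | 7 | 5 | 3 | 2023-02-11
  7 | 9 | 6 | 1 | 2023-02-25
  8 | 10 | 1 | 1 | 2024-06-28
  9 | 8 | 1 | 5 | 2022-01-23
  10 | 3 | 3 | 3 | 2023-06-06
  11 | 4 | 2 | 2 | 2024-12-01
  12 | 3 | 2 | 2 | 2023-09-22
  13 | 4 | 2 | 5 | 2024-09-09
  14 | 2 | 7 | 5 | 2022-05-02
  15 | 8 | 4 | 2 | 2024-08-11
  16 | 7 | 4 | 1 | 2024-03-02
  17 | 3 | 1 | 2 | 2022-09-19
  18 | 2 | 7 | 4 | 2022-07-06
SELECT id, product_id FROM orders WHERE product_id NOT IN (SELECT id FROM products WHERE category = 'Audio')

Execution result:
id | product_id
1 | 2
2 | 6
3 | 4
4 | 8
6 | 5
7 | 6
11 | 2
12 | 2
13 | 2
15 | 4
16 | 4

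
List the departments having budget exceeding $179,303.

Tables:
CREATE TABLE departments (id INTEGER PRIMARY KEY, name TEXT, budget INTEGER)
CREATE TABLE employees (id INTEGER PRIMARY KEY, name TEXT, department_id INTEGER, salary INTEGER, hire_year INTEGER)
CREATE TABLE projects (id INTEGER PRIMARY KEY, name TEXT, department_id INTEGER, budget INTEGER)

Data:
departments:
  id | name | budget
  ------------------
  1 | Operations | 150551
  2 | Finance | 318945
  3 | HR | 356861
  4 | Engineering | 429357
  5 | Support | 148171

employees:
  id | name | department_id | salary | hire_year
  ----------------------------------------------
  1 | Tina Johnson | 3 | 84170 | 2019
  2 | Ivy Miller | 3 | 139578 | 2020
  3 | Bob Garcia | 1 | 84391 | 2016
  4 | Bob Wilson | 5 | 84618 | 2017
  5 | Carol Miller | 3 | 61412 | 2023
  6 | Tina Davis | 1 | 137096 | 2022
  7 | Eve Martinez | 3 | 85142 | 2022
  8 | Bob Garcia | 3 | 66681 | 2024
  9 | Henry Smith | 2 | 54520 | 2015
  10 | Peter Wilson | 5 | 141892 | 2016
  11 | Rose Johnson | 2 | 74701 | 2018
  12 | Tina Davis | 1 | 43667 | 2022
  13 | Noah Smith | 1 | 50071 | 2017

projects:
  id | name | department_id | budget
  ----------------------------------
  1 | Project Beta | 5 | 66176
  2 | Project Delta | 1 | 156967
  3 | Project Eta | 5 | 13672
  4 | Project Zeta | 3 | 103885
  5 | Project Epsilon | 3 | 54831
SELECT name, budget FROM departments WHERE budget > 179303

Execution result:
name | budget
Finance | 318945
HR | 356861
Engineering | 429357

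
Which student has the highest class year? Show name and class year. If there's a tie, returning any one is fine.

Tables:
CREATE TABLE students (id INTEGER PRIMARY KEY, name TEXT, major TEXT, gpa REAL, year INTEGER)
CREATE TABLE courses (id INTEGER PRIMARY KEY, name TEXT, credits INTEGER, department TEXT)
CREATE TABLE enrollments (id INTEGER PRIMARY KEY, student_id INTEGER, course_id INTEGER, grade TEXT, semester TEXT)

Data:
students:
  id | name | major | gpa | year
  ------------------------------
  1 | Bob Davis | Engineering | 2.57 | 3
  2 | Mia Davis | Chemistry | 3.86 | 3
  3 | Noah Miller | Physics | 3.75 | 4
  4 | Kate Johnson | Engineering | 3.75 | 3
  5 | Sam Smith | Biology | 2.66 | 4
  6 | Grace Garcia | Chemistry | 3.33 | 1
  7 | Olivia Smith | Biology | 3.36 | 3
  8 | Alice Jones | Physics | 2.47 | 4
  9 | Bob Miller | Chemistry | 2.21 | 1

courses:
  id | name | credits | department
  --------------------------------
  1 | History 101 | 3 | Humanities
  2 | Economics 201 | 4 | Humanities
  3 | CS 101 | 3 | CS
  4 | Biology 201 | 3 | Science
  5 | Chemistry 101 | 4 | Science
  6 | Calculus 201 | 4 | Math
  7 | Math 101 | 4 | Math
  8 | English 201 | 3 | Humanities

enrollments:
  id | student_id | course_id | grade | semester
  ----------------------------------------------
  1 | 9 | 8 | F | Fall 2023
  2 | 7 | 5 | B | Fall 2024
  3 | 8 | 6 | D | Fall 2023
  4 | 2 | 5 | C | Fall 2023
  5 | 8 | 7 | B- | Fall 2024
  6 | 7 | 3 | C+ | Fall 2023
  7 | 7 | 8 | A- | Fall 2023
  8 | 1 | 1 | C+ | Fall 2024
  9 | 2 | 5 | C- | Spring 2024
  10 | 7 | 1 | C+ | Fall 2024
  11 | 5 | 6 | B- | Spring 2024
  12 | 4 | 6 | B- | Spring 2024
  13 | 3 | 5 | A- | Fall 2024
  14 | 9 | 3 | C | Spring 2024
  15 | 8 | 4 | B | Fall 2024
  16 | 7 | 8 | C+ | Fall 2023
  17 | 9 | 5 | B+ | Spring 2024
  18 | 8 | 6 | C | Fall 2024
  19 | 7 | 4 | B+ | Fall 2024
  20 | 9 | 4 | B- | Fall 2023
SELECT name, year FROM students ORDER BY year DESC LIMIT 1

Execution result:
name | year
Noah Miller | 4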